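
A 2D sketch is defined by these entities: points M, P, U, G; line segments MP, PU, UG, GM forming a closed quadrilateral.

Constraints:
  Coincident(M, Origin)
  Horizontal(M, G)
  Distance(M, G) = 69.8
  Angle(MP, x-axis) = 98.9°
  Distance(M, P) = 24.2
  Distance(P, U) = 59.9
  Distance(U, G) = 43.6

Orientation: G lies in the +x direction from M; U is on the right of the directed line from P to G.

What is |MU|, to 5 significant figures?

40.456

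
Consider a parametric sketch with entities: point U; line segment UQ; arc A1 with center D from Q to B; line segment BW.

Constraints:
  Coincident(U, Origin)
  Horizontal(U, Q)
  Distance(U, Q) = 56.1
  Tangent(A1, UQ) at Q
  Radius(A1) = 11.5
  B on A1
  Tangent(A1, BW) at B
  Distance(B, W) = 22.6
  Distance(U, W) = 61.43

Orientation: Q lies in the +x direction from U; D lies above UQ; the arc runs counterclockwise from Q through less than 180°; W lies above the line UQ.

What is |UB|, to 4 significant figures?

67.48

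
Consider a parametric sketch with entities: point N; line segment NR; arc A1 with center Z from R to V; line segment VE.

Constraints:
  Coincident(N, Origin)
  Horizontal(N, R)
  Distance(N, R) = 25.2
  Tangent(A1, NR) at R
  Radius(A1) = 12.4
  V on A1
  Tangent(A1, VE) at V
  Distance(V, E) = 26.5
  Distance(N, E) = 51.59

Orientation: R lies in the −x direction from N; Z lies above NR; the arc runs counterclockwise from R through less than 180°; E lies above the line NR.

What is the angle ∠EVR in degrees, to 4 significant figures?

116.5°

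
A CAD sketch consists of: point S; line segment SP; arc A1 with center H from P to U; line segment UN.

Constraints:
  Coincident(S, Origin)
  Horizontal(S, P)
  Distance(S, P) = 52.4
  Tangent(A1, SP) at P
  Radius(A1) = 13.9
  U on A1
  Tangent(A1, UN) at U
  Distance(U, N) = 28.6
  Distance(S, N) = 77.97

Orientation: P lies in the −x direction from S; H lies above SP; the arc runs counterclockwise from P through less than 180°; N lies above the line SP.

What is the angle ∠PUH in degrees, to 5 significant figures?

20.399°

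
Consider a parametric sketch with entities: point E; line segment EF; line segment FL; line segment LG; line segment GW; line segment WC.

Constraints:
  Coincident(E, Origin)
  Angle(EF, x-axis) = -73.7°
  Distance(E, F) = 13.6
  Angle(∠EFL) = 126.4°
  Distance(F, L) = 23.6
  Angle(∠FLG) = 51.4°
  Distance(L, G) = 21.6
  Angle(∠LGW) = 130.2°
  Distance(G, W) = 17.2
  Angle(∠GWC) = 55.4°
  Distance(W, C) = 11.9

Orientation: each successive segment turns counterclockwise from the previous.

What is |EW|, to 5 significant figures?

6.4922

E is at the origin; EF runs at -73.7° with length 13.6, so F = (3.8171, -13.053). ∠EFL = 126.4° gives FL at -20.100° from the x-axis; with |FL| = 23.6, L = (25.980, -21.164). ∠FLG = 51.4° gives LG at 108.50° from the x-axis; with |LG| = 21.6, G = (19.126, -0.67993). ∠LGW = 130.2° gives GW at 158.30° from the x-axis; with |GW| = 17.2, W = (3.1448, 5.6797). Then |EW| = |W − E| = 6.4922.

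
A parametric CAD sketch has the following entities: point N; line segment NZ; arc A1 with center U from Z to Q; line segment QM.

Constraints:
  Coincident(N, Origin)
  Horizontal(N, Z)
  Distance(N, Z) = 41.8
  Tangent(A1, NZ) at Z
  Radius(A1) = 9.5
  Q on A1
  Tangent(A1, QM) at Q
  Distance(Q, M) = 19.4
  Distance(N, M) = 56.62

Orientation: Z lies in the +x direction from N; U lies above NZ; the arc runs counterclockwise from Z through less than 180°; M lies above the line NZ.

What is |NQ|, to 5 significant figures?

52.355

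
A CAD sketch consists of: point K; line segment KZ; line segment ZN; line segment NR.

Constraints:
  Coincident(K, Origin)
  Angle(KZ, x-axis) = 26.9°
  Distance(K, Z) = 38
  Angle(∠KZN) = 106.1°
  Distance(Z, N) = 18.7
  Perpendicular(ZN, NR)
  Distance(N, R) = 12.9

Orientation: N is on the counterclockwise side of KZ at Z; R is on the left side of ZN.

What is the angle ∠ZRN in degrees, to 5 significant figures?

55.401°

∠KZN = 106.1°, so ZN runs at 26.9° + (180° − 106.1°) = 100.80° from the x-axis; with |ZN| = 18.7, N = Z + 18.7·(cos 100.80°, sin 100.80°) = (30.384, 35.561). ZN ⟂ NR; with |NR| = 12.9 on the left of ZN, R = N + 12.9·(-0.98229, -0.18738) = (17.713, 33.144). Then cos ∠ZRN = RZ·RN / (|RZ||RN|), giving 55.401°.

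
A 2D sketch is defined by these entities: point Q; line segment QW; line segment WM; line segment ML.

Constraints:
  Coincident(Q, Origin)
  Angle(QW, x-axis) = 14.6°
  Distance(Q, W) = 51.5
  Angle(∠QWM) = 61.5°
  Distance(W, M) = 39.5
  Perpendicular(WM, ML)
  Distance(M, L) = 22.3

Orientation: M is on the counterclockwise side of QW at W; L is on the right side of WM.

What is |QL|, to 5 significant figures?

69.188

∠QWM = 61.5°, so WM runs at 14.6° + (180° − 61.5°) = 133.10° from the x-axis; with |WM| = 39.5, M = W + 39.5·(cos 133.10°, sin 133.10°) = (22.848, 41.823). WM ⟂ ML; with |ML| = 22.3 on the right of WM, L = M + 22.3·(0.73016, 0.68327) = (39.130, 57.060). Then |QL| = |L − Q| = 69.188.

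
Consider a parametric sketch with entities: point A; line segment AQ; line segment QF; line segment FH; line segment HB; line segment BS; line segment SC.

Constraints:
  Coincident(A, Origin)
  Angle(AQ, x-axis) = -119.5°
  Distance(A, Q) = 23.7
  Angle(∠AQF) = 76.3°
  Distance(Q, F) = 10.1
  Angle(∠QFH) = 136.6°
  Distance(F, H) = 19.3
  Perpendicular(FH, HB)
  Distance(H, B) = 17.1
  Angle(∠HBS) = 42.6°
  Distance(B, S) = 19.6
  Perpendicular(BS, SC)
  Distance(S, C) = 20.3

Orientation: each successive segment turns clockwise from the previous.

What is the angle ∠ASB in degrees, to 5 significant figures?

21.752°

A is at the origin; AQ runs at -119.5° with length 23.7, so Q = (-11.670, -20.627). ∠AQF = 76.3° gives QF at 136.80° from the x-axis; with |QF| = 10.1, F = (-19.033, -13.714). ∠QFH = 136.6° gives FH at 93.400° from the x-axis; with |FH| = 19.3, H = (-20.178, 5.5525). FH ⟂ HB, so HB runs at 3.4000°; with |HB| = 17.1, B = (-3.1077, 6.5667). ∠HBS = 42.6° gives BS at -134.00° from the x-axis; with |BS| = 19.6, S = (-16.723, -7.5324). Then cos ∠ASB = SA·SB / (|SA||SB|), giving 21.752°.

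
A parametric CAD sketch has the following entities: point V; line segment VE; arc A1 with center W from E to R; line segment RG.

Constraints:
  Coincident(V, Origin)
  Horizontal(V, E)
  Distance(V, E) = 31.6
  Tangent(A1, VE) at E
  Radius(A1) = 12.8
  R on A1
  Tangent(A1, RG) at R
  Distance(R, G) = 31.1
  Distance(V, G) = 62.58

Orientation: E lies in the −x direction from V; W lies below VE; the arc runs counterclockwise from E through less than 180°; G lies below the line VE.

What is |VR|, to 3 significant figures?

46.2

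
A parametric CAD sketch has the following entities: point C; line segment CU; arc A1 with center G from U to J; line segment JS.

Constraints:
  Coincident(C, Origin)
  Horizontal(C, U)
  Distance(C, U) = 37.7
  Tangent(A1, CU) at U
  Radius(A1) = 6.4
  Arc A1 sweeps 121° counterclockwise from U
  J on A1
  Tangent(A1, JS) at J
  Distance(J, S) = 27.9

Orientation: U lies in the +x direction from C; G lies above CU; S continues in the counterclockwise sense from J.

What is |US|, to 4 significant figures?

34.77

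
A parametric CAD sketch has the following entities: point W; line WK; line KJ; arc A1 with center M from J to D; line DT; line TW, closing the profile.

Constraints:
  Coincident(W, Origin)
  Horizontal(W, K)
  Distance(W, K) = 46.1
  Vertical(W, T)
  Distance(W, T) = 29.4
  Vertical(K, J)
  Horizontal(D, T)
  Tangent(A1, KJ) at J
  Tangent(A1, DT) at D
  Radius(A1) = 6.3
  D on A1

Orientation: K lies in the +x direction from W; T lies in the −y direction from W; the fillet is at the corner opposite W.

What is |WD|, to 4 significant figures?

49.48

W is at the origin; W and K share the same y with |WK| = 46.1 and K on the +x side, so K = (46.10, 0.000). WT is vertical with |WT| = 29.4 and T on the −y side, so T = (0.000, -29.40). The virtual corner opposite W is at (46.10, -29.40). Tangency of A1 to KJ means the radius MJ is perpendicular to KJ and the tangent condition forces MD to be normal to DT, with radius 6.3, so the center M sits 6.3 in from both sides at M = (39.80, -23.10). That places the tangent points at J = (46.10, -23.10) on KJ and D = (39.80, -29.40) on DT. Then |WD| = |D − W| = 49.48.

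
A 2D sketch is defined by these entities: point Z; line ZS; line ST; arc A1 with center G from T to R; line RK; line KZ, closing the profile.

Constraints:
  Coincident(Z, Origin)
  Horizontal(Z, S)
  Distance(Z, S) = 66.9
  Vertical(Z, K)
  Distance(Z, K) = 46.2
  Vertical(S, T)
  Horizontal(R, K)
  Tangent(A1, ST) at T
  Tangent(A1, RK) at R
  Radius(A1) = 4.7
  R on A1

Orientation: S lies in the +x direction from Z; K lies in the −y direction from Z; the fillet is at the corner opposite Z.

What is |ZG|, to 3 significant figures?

74.8

ZK is vertical with |ZK| = 46.2 and K on the −y side, so K = (0.00, -46.2). The virtual corner opposite Z is at (66.9, -46.2). Tangency of A1 to ST means the radius GT is perpendicular to ST and A1 meets RK tangentially, so GR is at right angles to RK, with radius 4.7, so the center G sits 4.7 in from both sides at G = (62.2, -41.5). Then |ZG| = |G − Z| = 74.8.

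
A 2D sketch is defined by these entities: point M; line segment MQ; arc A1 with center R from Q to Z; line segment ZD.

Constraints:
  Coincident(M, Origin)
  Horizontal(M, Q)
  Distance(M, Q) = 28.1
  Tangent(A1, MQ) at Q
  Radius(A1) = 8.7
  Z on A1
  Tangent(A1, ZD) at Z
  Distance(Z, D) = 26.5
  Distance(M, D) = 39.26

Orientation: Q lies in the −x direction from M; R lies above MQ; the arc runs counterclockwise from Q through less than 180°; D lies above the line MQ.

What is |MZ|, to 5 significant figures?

21.112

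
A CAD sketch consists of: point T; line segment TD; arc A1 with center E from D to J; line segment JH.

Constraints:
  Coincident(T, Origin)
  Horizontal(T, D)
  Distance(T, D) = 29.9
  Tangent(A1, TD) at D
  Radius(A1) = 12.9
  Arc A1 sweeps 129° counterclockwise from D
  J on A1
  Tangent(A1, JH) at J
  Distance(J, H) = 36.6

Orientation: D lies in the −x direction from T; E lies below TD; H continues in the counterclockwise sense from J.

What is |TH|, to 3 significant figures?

52.3

T is at the origin; TD is horizontal with |TD| = 29.9 and D on the −x side, so D = (-29.9, 0.00). Since A1 is tangent to TD there, ED ⟂ TD, so E = D + (0, -12.9) = (-29.9, -12.9). On A1, D sits at bearing 90° from E; a 129° counterclockwise sweep puts J at bearing 219°, so J = E + 12.9·(cos 219°, sin 219°) = (-39.9, -21.0). Tangency of A1 to JH means the radius EJ is perpendicular to JH, so JH runs along (−sin 219°, cos 219°); with |JH| = 36.6, H = (-16.9, -49.5). Then |TH| = |H − T| = 52.3.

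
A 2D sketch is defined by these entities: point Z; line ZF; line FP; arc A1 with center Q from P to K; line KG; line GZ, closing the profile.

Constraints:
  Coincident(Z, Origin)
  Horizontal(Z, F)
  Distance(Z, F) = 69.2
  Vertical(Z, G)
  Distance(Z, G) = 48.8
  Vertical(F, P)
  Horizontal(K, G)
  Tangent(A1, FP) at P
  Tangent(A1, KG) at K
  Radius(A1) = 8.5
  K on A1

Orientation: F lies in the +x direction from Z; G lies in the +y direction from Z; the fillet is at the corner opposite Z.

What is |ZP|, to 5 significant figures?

80.080

The virtual corner opposite Z is at (69.200, 48.800). The tangent condition forces QP to be normal to FP and tangency of A1 to KG means the radius QK is perpendicular to KG, with radius 8.5, so the center Q sits 8.5 in from both sides at Q = (60.700, 40.300). That places the tangent points at P = (69.200, 40.300) on FP and K = (60.700, 48.800) on KG. Then |ZP| = |P − Z| = 80.080.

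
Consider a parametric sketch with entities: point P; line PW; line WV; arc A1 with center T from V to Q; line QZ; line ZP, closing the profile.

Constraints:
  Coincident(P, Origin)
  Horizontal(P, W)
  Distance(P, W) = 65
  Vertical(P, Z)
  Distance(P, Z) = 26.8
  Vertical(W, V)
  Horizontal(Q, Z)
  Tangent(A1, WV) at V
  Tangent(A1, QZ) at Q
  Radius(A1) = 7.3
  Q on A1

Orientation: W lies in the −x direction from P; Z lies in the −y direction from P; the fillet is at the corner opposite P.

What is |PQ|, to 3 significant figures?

63.6

The virtual corner opposite P is at (-65.0, -26.8). A1 meets WV tangentially, so TV is at right angles to WV and the tangent condition forces TQ to be normal to QZ, with radius 7.3, so the center T sits 7.3 in from both sides at T = (-57.7, -19.5). That places the tangent points at V = (-65.0, -19.5) on WV and Q = (-57.7, -26.8) on QZ. Then |PQ| = |Q − P| = 63.6.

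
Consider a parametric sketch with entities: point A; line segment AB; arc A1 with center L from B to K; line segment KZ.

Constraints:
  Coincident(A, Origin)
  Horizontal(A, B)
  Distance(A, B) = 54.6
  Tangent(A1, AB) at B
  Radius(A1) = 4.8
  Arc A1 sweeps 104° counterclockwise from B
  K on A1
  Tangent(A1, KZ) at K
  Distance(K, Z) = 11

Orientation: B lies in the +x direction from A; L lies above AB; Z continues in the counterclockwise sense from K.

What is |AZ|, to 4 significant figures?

58.99

A is at the origin; A and B share the same y with |AB| = 54.6 and B on the +x side, so B = (54.60, 0.000). A1 meets AB tangentially, so LB is at right angles to AB, so L = B + (0, 4.8) = (54.60, 4.800). On A1, B sits at bearing -90° from L; a 104° counterclockwise sweep puts K at bearing 14°, so K = L + 4.8·(cos 14°, sin 14°) = (59.26, 5.961). Since A1 is tangent to KZ there, LK ⟂ KZ, so KZ runs along (−sin 14°, cos 14°); with |KZ| = 11.0, Z = (56.60, 16.63). Then |AZ| = |Z − A| = 58.99.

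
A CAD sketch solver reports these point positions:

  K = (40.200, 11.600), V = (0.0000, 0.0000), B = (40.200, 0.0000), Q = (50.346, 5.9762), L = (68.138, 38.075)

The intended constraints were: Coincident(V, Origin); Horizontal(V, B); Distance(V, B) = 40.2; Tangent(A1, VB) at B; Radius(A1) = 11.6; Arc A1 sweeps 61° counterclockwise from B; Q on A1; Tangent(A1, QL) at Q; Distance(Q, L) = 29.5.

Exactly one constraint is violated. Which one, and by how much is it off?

Distance(Q, L) = 29.5 — off by 7.20.

V = (0.00, 0.00) ✓; V.y = 0.00, B.y = 0.00 ✓; |VB| = 40.20 ✓; ∠(KB, BV) = 90.00° ✓; |KB| = 11.60 ✓; bearing(K→Q) − bearing(K→B) = 61.00° ✓; |KQ| = 11.60 ✓; ∠(KQ, QL) = 90.00° ✓; |QL| = 36.70 ✗.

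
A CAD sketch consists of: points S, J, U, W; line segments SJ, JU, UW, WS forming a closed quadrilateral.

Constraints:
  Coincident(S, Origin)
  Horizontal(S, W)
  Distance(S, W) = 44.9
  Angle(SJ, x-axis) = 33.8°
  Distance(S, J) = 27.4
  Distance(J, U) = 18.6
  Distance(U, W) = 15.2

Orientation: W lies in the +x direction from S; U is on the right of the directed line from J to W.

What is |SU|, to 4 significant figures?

29.89

Checks: |JU| = 18.60 ✓; |UW| = 15.20 ✓.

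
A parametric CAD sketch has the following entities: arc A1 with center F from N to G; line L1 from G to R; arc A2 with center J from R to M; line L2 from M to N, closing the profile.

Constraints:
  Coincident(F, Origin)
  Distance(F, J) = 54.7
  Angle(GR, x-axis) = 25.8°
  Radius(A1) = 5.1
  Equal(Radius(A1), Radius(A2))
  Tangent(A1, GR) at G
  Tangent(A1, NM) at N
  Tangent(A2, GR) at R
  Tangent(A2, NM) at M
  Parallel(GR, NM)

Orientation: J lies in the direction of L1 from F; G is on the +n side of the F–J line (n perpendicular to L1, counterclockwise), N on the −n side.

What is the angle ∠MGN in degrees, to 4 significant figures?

79.44°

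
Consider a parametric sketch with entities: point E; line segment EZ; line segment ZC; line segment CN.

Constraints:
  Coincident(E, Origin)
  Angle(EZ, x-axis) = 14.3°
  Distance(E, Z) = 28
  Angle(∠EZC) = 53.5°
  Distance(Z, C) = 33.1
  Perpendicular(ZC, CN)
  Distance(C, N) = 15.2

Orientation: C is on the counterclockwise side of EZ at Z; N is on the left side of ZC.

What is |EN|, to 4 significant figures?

18.00

E is at the origin; EZ runs at 14.3° with length 28.0, so Z = 28.0·(cos 14.3°, sin 14.3°) = (27.13, 6.916). ∠EZC = 53.5°, so ZC runs at 14.3° + (180° − 53.5°) = 140.8° from the x-axis; with |ZC| = 33.1, C = Z + 33.1·(cos 140.8°, sin 140.8°) = (1.482, 27.84). The perpendicularity gives CN at right angles to ZC; with |CN| = 15.2 on the left of ZC, N = C + 15.2·(-0.6320, -0.7749) = (-8.125, 16.06). Then |EN| = |N − E| = 18.00.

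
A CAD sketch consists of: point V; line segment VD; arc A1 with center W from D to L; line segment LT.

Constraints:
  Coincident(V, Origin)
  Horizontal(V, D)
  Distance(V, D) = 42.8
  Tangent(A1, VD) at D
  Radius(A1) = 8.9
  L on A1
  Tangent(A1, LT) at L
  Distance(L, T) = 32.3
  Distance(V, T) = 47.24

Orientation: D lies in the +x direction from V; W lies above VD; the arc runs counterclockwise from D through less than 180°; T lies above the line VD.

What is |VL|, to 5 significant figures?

51.529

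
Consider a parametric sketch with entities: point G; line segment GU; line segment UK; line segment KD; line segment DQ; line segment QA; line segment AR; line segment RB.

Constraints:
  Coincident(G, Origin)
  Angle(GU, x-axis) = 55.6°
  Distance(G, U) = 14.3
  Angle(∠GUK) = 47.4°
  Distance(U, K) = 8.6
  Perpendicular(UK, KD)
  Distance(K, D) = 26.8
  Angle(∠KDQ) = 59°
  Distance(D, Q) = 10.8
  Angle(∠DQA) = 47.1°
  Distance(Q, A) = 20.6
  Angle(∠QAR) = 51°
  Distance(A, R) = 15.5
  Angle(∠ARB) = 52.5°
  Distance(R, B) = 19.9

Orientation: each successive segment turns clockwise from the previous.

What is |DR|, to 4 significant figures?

5.413

∠DQA = 47.1° gives QA at -60.90° from the x-axis; with |QA| = 20.6, A = (-2.744, -10.34). ∠QAR = 51.0° gives AR at 170.1° from the x-axis; with |AR| = 15.5, R = (-18.01, -7.673). Then |DR| = |R − D| = 5.413.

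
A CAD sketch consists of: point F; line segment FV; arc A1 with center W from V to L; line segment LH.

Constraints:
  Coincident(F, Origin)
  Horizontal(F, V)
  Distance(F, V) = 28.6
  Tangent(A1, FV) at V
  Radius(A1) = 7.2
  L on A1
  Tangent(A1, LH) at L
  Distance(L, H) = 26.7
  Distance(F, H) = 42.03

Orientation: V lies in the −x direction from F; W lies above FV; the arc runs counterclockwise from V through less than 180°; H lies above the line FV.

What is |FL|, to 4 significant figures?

22.84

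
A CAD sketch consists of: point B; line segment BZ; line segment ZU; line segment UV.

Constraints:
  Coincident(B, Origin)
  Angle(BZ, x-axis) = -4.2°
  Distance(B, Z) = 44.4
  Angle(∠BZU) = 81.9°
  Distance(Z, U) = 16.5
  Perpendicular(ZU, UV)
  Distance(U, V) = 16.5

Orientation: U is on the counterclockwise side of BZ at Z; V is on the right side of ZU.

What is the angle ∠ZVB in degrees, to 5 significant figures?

35.383°

∠BZU = 81.9°, so ZU runs at -4.2° + (180° − 81.9°) = 93.900° from the x-axis; with |ZU| = 16.5, U = Z + 16.5·(cos 93.900°, sin 93.900°) = (43.159, 13.210). The perpendicularity gives UV at right angles to ZU; with |UV| = 16.5 on the right of ZU, V = U + 16.5·(0.99768, 0.068015) = (59.620, 14.332). Then cos ∠ZVB = VZ·VB / (|VZ||VB|), giving 35.383°.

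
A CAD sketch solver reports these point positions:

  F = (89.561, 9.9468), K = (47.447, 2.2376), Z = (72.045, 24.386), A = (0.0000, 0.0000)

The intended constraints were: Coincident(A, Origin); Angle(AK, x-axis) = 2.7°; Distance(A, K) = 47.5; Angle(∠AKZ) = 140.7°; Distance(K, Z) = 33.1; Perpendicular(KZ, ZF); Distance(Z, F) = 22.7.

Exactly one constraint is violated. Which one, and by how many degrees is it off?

Perpendicular(KZ, ZF) — off by 8.50°.

A = (0.00, 0.00) ✓; AK at 2.700° ✓; |AK| = 47.50 ✓; ∠AKZ = 140.7° ✓; |KZ| = 33.10 ✓; ∠(KZ, ZF) = 81.50° ✗; |ZF| = 22.70 ✓.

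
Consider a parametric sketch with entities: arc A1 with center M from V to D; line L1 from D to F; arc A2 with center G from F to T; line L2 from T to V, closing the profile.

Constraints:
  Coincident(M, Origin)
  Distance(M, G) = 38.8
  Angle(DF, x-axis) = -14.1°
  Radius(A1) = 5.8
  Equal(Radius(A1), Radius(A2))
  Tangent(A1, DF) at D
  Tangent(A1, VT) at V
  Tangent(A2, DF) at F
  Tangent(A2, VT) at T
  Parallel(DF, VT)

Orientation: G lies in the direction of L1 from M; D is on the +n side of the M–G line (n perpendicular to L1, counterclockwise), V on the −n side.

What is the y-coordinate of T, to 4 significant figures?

-15.08

The slot axis is L1's direction at -14.1°, so u = (cos -14.1°, sin -14.1°) = (0.9699, -0.2436) and n = (−sin -14.1°, cos -14.1°) = (0.2436, 0.9699). M is at the origin and G lies 38.8 along u from M, so G = 38.8·u = (37.63, -9.452). Tangency of A1 to both parallel lines with radius 5.8 puts D and V at M ± 5.8·n: D = (1.413, 5.625), V = (-1.413, -5.625). Equal radii place F and T the same way about G: F = G + 5.8·n = (39.04, -3.827), T = G − 5.8·n = (36.22, -15.08). So T.y = -15.08.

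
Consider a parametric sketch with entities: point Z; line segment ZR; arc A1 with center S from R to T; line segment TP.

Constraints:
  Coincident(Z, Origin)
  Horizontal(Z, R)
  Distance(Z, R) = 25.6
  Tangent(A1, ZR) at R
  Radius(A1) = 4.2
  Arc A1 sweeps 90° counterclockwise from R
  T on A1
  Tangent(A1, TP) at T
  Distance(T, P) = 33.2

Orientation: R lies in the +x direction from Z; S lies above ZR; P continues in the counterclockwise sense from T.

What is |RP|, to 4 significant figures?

37.64

On A1, R sits at bearing -90° from S; a 90° counterclockwise sweep puts T at bearing 0°, so T = S + 4.2·(cos 0°, sin 0°) = (29.80, 4.200). The tangent condition forces ST to be normal to TP, so TP runs along (−sin 0°, cos 0°); with |TP| = 33.2, P = (29.80, 37.40). Then |RP| = |P − R| = 37.64.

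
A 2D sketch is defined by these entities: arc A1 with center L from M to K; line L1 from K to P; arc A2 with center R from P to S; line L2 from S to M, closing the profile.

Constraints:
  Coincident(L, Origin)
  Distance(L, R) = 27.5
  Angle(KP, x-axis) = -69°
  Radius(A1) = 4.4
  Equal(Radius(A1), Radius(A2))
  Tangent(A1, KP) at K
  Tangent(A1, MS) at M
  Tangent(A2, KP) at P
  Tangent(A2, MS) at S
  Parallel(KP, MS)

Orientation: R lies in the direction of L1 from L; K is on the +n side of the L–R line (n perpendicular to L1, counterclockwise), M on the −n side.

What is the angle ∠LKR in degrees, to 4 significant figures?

80.91°

The slot axis is L1's direction at -69.0°, so u = (cos -69.0°, sin -69.0°) = (0.3584, -0.9336) and n = (−sin -69.0°, cos -69.0°) = (0.9336, 0.3584). L is at the origin and R lies 27.5 along u from L, so R = 27.5·u = (9.855, -25.67). Tangency of A1 to both parallel lines with radius 4.4 puts K and M at L ± 4.4·n: K = (4.108, 1.577), M = (-4.108, -1.577). Then cos ∠LKR = KL·KR / (|KL||KR|), giving 80.91°.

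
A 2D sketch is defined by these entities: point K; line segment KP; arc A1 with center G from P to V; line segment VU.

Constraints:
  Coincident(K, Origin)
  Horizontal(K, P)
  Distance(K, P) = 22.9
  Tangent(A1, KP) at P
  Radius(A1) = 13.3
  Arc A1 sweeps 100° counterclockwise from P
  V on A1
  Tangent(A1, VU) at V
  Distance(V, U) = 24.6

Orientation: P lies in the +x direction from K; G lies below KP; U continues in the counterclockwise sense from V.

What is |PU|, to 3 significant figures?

40.8

On A1, P sits at bearing 90° from G; a 100° counterclockwise sweep puts V at bearing 190°, so V = G + 13.3·(cos 190°, sin 190°) = (9.80, -15.6). The tangent condition forces GV to be normal to VU, so VU runs along (−sin 190°, cos 190°); with |VU| = 24.6, U = (14.1, -39.8). Then |PU| = |U − P| = 40.8.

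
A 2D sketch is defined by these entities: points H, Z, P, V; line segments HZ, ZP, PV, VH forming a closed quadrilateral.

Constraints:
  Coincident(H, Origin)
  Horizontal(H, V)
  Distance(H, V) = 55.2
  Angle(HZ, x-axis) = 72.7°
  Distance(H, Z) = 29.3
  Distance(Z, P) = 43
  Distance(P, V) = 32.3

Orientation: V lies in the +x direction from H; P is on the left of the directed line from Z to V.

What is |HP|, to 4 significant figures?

60.69

Checks: |ZP| = 43.00 ✓; |PV| = 32.30 ✓.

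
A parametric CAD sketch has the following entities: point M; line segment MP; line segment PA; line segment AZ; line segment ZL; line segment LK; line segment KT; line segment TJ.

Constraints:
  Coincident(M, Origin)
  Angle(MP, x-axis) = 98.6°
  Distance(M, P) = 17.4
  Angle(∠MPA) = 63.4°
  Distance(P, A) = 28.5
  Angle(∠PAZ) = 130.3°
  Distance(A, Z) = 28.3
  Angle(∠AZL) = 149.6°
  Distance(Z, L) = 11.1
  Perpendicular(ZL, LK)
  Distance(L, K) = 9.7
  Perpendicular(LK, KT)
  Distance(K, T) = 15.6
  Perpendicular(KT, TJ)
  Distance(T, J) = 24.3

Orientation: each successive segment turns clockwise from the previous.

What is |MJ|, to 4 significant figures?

52.63

M is at the origin; MP runs at 98.6° with length 17.4, so P = (-2.602, 17.20). ∠MPA = 63.4° gives PA at -18.00° from the x-axis; with |PA| = 28.5, A = (24.50, 8.397). ∠PAZ = 130.3° gives AZ at -67.70° from the x-axis; with |AZ| = 28.3, Z = (35.24, -17.79). ∠AZL = 149.6° gives ZL at -98.10° from the x-axis; with |ZL| = 11.1, L = (33.68, -28.78). ZL is perpendicular to LK, so LK runs at 171.9°; with |LK| = 9.7, K = (24.07, -27.41). The perpendicularity gives KT at right angles to LK, so KT runs at 81.90°; with |KT| = 15.6, T = (26.27, -11.96). KT is perpendicular to TJ, so TJ runs at -8.100°; with |TJ| = 24.3, J = (50.33, -15.39). Then |MJ| = |J − M| = 52.63.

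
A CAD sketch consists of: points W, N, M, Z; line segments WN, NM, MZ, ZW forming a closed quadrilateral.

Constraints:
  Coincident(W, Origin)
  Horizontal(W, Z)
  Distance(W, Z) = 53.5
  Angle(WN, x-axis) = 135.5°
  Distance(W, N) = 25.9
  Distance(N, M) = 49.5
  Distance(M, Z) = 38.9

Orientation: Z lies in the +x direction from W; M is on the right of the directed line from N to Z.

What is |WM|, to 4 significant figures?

23.62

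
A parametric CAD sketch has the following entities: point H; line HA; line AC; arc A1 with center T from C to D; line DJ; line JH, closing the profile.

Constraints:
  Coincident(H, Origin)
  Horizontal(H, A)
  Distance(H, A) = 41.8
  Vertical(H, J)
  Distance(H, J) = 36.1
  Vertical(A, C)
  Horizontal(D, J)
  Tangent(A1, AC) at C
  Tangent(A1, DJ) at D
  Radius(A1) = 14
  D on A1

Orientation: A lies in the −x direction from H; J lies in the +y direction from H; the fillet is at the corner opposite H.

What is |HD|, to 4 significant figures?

45.56

H is at the origin; HA is horizontal with |HA| = 41.8 and A on the −x side, so A = (-41.80, 0.000). H and J share the same x with |HJ| = 36.1 and J on the +y side, so J = (0.000, 36.10). The virtual corner opposite H is at (-41.80, 36.10). Tangency of A1 to AC means the radius TC is perpendicular to AC and since A1 is tangent to DJ there, TD ⟂ DJ, with radius 14.0, so the center T sits 14.0 in from both sides at T = (-27.80, 22.10). That places the tangent points at C = (-41.80, 22.10) on AC and D = (-27.80, 36.10) on DJ. Then |HD| = |D − H| = 45.56.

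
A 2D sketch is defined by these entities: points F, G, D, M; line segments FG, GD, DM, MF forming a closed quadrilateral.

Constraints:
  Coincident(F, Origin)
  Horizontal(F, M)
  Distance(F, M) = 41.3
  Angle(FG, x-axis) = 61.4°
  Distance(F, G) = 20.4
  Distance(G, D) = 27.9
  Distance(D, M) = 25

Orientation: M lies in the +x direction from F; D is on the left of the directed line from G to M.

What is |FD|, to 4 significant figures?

44.31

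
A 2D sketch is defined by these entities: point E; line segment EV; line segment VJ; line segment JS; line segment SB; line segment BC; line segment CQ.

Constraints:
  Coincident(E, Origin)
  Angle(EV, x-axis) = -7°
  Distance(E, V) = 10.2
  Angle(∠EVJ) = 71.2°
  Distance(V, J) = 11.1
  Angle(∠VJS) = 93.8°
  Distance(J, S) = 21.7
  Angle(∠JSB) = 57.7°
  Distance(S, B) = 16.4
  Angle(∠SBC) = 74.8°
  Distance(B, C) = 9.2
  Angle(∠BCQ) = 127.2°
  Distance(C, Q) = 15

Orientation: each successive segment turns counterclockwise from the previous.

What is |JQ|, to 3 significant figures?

12.1

E is at the origin; EV runs at -7.0° with length 10.2, so V = (10.1, -1.24). ∠EVJ = 71.2° gives VJ at 102° from the x-axis; with |VJ| = 11.1, J = (7.85, 9.62). ∠VJS = 93.8° gives JS at -172° from the x-axis; with |JS| = 21.7, S = (-13.6, 6.60). ∠JSB = 57.7° gives SB at -49.7° from the x-axis; with |SB| = 16.4, B = (-3.03, -5.91). ∠SBC = 74.8° gives BC at 55.5° from the x-axis; with |BC| = 9.2, C = (2.18, 1.68). ∠BCQ = 127.2° gives CQ at 108° from the x-axis; with |CQ| = 15.0, Q = (-2.53, 15.9). Then |JQ| = |Q − J| = 12.1.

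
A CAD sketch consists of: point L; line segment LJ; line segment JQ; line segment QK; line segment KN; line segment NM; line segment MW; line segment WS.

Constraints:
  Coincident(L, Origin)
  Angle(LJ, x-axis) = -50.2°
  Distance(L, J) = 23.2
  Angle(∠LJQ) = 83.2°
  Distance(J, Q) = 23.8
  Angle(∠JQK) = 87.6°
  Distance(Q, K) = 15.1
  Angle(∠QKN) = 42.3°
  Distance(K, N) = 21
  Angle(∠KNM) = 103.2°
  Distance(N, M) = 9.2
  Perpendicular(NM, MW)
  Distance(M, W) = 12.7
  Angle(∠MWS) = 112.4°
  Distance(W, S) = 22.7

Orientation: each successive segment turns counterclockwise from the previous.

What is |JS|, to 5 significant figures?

28.951

L is at the origin; LJ runs at -50.2° with length 23.2, so J = (14.851, -17.824). ∠LJQ = 83.2° gives JQ at 46.600° from the x-axis; with |JQ| = 23.8, Q = (31.203, -0.53170). ∠JQK = 87.6° gives QK at 139.00° from the x-axis; with |QK| = 15.1, K = (19.807, 9.3748). ∠QKN = 42.3° gives KN at -83.300° from the x-axis; with |KN| = 21.0, N = (22.257, -11.482). ∠KNM = 103.2° gives NM at -6.5000° from the x-axis; with |NM| = 9.2, M = (31.398, -12.523). NM is perpendicular to MW, so MW runs at 83.500°; with |MW| = 12.7, W = (32.836, 0.095100). ∠MWS = 112.4° gives WS at 151.10° from the x-axis; with |WS| = 22.7, S = (12.963, 11.066). Then |JS| = |S − J| = 28.951.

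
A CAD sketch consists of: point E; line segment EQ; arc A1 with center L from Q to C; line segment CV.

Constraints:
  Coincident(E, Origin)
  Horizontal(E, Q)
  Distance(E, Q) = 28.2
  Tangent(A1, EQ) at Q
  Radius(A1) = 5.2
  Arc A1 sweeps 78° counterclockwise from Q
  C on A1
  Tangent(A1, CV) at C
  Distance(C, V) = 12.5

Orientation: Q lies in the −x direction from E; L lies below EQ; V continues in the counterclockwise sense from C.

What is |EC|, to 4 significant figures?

33.54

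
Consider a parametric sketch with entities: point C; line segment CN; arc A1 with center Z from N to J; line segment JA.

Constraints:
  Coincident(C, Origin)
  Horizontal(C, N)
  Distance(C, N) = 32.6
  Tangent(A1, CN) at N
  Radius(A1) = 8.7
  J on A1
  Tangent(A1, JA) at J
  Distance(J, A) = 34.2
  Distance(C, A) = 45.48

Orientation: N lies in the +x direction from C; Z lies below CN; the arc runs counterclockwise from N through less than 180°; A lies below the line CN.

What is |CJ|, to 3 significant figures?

25.1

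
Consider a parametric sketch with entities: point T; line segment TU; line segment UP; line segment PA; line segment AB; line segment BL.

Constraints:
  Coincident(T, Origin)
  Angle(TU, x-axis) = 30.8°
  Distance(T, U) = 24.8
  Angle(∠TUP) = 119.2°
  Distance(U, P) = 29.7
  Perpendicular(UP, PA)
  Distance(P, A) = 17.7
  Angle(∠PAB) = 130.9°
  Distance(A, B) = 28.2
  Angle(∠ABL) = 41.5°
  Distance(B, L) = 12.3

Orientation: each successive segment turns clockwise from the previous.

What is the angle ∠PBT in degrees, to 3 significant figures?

85.2°

T is at the origin; TU runs at 30.8° with length 24.8, so U = (21.3, 12.7). ∠TUP = 119.2° gives UP at -30.0° from the x-axis; with |UP| = 29.7, P = (47.0, -2.15). UP ⟂ PA, so PA runs at -120°; with |PA| = 17.7, A = (38.2, -17.5). ∠PAB = 130.9° gives AB at -169° from the x-axis; with |AB| = 28.2, B = (10.5, -22.8). Then cos ∠PBT = BP·BT / (|BP||BT|), giving 85.2°.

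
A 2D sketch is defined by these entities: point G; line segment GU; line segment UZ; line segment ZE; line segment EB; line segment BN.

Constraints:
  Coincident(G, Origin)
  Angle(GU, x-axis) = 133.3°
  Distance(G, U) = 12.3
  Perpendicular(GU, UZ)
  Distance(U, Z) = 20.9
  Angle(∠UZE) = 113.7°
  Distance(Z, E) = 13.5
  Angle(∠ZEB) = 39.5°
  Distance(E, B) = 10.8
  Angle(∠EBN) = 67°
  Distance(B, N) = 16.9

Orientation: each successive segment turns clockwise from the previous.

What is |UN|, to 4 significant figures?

29.79

∠ZEB = 39.5° gives EB at -163.5° from the x-axis; with |EB| = 10.8, B = (8.846, 14.94). ∠EBN = 67.0° gives BN at 83.50° from the x-axis; with |BN| = 16.9, N = (10.76, 31.73). Then |UN| = |N − U| = 29.79.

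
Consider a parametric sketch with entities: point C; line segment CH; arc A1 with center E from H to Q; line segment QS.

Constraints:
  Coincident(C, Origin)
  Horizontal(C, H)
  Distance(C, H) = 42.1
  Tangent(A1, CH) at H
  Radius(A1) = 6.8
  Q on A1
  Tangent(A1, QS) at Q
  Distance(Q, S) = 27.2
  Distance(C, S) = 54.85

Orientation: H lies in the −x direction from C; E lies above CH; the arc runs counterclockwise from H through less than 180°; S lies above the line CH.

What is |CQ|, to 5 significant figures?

36.525

C is at the origin; C and H share the same y with |CH| = 42.1 and H on the −x side, so H = (-42.100, 0.0000). A1 meets CH tangentially, so EH is at right angles to CH, so E = H + (0, 6.8) = (-42.100, 6.8000). Since EQ ⟂ QS (tangency), |ES| = √(6.8² + 27.2²) = 28.037 regardless of where Q sits on A1. So S lies on both circle(C, 54.85) and circle(E, 28.037); the above-CH intersection is S = (-42.367, 34.836). Q is the foot of the tangent from S: Q = (-35.519, 8.5121).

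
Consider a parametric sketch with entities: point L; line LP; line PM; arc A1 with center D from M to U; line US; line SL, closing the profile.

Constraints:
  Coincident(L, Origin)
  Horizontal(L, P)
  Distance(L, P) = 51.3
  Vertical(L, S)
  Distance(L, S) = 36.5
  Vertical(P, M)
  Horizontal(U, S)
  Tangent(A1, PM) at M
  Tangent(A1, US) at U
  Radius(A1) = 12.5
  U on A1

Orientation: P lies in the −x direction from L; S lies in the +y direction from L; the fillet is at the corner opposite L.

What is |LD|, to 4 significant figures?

45.62

LS is vertical with |LS| = 36.5 and S on the +y side, so S = (0.000, 36.50). The virtual corner opposite L is at (-51.30, 36.50). Tangency of A1 to PM means the radius DM is perpendicular to PM and A1 meets US tangentially, so DU is at right angles to US, with radius 12.5, so the center D sits 12.5 in from both sides at D = (-38.80, 24.00). Then |LD| = |D − L| = 45.62.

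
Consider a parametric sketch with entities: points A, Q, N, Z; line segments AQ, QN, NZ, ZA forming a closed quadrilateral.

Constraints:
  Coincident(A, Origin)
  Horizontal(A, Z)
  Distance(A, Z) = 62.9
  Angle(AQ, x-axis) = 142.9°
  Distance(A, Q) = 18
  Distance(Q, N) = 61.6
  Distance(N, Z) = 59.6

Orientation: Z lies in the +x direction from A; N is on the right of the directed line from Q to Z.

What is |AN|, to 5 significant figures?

45.066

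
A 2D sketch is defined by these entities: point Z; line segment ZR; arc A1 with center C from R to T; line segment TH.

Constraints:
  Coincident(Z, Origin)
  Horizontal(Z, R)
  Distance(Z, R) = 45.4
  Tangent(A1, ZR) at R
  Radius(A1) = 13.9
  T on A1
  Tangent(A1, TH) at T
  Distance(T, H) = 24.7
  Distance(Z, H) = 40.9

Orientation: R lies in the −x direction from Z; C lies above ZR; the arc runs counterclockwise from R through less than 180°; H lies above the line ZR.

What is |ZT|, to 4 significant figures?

33.59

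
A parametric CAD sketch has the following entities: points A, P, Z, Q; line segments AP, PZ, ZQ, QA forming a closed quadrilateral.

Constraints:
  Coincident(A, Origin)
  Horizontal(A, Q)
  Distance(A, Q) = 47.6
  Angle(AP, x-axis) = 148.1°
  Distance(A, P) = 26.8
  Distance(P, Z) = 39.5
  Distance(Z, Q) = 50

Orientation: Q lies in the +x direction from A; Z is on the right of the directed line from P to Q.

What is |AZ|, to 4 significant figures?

17.58

Checks: |PZ| = 39.50 ✓; |ZQ| = 50.00 ✓.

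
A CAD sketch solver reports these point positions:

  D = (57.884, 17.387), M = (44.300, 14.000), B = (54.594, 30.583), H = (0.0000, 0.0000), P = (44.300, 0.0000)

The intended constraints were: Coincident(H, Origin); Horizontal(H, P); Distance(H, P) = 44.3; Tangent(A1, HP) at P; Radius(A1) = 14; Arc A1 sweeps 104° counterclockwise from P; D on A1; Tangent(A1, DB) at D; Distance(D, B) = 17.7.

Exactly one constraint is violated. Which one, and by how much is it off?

Distance(D, B) = 17.7 — off by 4.10.

H = (0.00, 0.00) ✓; H.y = 0.00, P.y = 0.00 ✓; |HP| = 44.30 ✓; ∠(MP, PH) = 90.00° ✓; |MP| = 14.00 ✓; bearing(M→D) − bearing(M→P) = 104.0° ✓; |MD| = 14.00 ✓; ∠(MD, DB) = 90.00° ✓; |DB| = 13.60 ✗.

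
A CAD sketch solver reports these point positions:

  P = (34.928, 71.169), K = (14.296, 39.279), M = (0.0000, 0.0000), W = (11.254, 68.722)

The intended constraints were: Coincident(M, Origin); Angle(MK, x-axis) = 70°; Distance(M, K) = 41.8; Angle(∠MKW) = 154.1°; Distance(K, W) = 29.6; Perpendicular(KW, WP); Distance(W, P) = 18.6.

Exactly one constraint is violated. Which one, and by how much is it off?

Distance(W, P) = 18.6 — off by 5.20.

M = (0.00, 0.00) ✓; MK at 70.00° ✓; |MK| = 41.80 ✓; ∠MKW = 154.1° ✓; |KW| = 29.60 ✓; ∠(KW, WP) = 90.00° ✓; |WP| = 23.80 ✗.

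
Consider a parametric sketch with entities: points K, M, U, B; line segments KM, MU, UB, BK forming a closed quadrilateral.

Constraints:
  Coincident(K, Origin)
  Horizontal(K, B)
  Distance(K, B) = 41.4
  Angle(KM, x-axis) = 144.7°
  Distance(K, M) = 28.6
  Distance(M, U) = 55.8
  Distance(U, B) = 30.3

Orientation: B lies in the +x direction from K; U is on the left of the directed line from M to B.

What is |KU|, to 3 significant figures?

42.2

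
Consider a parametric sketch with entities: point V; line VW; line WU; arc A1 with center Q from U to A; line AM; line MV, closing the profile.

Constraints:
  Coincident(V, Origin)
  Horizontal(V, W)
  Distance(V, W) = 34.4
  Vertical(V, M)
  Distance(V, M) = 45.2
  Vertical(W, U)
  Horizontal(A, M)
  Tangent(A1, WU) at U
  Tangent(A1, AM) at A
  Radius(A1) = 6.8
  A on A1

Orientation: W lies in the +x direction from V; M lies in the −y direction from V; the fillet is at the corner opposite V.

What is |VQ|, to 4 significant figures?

47.29

V is at the origin; VW is horizontal with |VW| = 34.4 and W on the +x side, so W = (34.40, 0.000). VM is vertical with |VM| = 45.2 and M on the −y side, so M = (0.000, -45.20). The virtual corner opposite V is at (34.40, -45.20). Tangency of A1 to WU means the radius QU is perpendicular to WU and since A1 is tangent to AM there, QA ⟂ AM, with radius 6.8, so the center Q sits 6.8 in from both sides at Q = (27.60, -38.40). Then |VQ| = |Q − V| = 47.29.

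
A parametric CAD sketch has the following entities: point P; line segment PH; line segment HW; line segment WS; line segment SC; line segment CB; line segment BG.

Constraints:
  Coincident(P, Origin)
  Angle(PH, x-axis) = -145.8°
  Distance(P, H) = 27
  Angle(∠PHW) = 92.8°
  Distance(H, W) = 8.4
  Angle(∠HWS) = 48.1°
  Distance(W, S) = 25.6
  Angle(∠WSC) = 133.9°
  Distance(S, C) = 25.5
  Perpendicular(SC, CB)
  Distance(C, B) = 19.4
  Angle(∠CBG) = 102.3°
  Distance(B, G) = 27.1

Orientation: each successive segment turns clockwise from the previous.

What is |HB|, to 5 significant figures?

34.862

P is at the origin; PH runs at -145.8° with length 27.0, so H = (-22.331, -15.176). ∠PHW = 92.8° gives HW at 127.00° from the x-axis; with |HW| = 8.4, W = (-27.386, -8.4677). ∠HWS = 48.1° gives WS at -4.9000° from the x-axis; with |WS| = 25.6, S = (-1.8800, -10.654). ∠WSC = 133.9° gives SC at -51.000° from the x-axis; with |SC| = 25.5, C = (14.168, -30.472). SC is perpendicular to CB, so CB runs at -141.00°; with |CB| = 19.4, B = (-0.90894, -42.680). Then |HB| = |B − H| = 34.862.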